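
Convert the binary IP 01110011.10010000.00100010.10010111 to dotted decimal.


01110011 = 115
10010000 = 144
00100010 = 34
10010111 = 151
IP: 115.144.34.151


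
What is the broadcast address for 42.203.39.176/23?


Network: 42.203.38.0/23
Host bits = 9
Set all host bits to 1:
Broadcast: 42.203.39.255


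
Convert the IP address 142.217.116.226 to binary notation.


142 = 10001110
217 = 11011001
116 = 01110100
226 = 11100010
Binary: 10001110.11011001.01110100.11100010


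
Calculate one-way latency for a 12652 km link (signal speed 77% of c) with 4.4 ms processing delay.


Speed = 0.77 * 3e5 km/s = 231000 km/s
Propagation delay = 12652 / 231000 = 0.0548 s = 54.7706 ms
Processing delay = 4.4 ms
Total one-way latency = 59.1706 ms


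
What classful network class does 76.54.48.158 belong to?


First octet: 76
Binary: 01001100
0xxxxxxx -> Class A (1-126)
Class A, default mask 255.0.0.0 (/8)


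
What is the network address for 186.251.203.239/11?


IP:   10111010.11111011.11001011.11101111
Mask: 11111111.11100000.00000000.00000000
AND operation:
Net:  10111010.11100000.00000000.00000000
Network: 186.224.0.0/11


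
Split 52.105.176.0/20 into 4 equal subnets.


New prefix = 20 + 2 = 22
Each subnet has 1024 addresses
  52.105.176.0/22
  52.105.180.0/22
  52.105.184.0/22
  52.105.188.0/22
Subnets: 52.105.176.0/22, 52.105.180.0/22, 52.105.184.0/22, 52.105.188.0/22


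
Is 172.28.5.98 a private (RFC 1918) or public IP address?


RFC 1918 private ranges:
  10.0.0.0/8 (10.0.0.0 - 10.255.255.255)
  172.16.0.0/12 (172.16.0.0 - 172.31.255.255)
  192.168.0.0/16 (192.168.0.0 - 192.168.255.255)
Private (in 172.16.0.0/12)


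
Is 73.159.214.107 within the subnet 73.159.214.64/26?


Subnet network: 73.159.214.64
Test IP AND mask: 73.159.214.64
Yes, 73.159.214.107 is in 73.159.214.64/26


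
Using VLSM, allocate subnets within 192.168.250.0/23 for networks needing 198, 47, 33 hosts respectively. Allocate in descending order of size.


198 hosts -> /24 (254 usable): 192.168.250.0/24
47 hosts -> /26 (62 usable): 192.168.251.0/26
33 hosts -> /26 (62 usable): 192.168.251.64/26
Allocation: 192.168.250.0/24 (198 hosts, 254 usable); 192.168.251.0/26 (47 hosts, 62 usable); 192.168.251.64/26 (33 hosts, 62 usable)


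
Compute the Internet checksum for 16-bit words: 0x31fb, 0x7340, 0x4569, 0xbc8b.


Sum all words (with carry folding):
+ 0x31fb = 0x31fb
+ 0x7340 = 0xa53b
+ 0x4569 = 0xeaa4
+ 0xbc8b = 0xa730
One's complement: ~0xa730
Checksum = 0x58cf


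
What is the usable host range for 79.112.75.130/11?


Network: 79.96.0.0
Broadcast: 79.127.255.255
First usable = network + 1
Last usable = broadcast - 1
Range: 79.96.0.1 to 79.127.255.254


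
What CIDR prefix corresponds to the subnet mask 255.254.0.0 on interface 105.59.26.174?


Binary: 11111111.11111110.00000000.00000000
Count leading 1s
Prefix: /15


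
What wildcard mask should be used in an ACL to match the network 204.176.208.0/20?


Subnet mask: 255.255.240.0
Wildcard = 255.255.255.255 - subnet mask
255 - 255 = 0
255 - 255 = 0
255 - 240 = 15
255 - 0 = 255
Wildcard: 0.0.15.255


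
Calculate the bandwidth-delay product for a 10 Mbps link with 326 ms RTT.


BDP = bandwidth * RTT
= 10 Mbps * 326 ms
= 10 * 1e6 * 326 / 1000 bits
= 3260000 bits
= 407500 bytes
= 397.9492 KB
BDP = 3260000 bits (407500 bytes)


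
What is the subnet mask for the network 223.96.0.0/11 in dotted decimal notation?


/11 means 11 network bits, 21 host bits
Binary: 11111111111000000000000000000000
Mask: 255.224.0.0


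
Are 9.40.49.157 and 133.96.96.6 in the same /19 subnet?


Mask: 255.255.224.0
9.40.49.157 AND mask = 9.40.32.0
133.96.96.6 AND mask = 133.96.96.0
No, different subnets (9.40.32.0 vs 133.96.96.0)


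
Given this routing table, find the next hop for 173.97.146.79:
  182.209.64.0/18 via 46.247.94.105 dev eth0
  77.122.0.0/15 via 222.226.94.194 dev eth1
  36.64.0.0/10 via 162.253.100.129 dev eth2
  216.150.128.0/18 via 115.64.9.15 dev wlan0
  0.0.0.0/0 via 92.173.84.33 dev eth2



Longest prefix match for 173.97.146.79:
  /18 182.209.64.0: no
  /15 77.122.0.0: no
  /10 36.64.0.0: no
  /18 216.150.128.0: no
  /0 0.0.0.0: MATCH
Selected: next-hop 92.173.84.33 via eth2 (matched /0)


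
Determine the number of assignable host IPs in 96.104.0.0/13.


Host bits = 32 - 13 = 19
Total addresses = 2^19 = 524288
Usable = total - 2 (network and broadcast)
Usable hosts: 524286


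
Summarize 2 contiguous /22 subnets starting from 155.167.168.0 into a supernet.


Original prefix: /22
Number of subnets: 2 = 2^1
New prefix = 22 - 1 = 21
Supernet: 155.167.168.0/21


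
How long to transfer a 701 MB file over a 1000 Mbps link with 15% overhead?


Effective throughput = 1000 * (1 - 15/100) = 850 Mbps
File size in Mb = 701 * 8 = 5608 Mb
Time = 5608 / 850
Time = 6.5976 seconds


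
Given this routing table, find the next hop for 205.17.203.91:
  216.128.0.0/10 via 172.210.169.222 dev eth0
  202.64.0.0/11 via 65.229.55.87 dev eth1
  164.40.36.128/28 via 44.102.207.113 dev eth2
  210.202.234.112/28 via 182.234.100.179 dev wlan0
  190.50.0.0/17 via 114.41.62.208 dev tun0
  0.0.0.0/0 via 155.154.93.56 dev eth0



Longest prefix match for 205.17.203.91:
  /10 216.128.0.0: no
  /11 202.64.0.0: no
  /28 164.40.36.128: no
  /28 210.202.234.112: no
  /17 190.50.0.0: no
  /0 0.0.0.0: MATCH
Selected: next-hop 155.154.93.56 via eth0 (matched /0)


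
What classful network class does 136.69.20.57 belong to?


First octet: 136
Binary: 10001000
10xxxxxx -> Class B (128-191)
Class B, default mask 255.255.0.0 (/16)


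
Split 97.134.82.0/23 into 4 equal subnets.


New prefix = 23 + 2 = 25
Each subnet has 128 addresses
  97.134.82.0/25
  97.134.82.128/25
  97.134.83.0/25
  97.134.83.128/25
Subnets: 97.134.82.0/25, 97.134.82.128/25, 97.134.83.0/25, 97.134.83.128/25


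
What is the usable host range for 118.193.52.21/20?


Network: 118.193.48.0
Broadcast: 118.193.63.255
First usable = network + 1
Last usable = broadcast - 1
Range: 118.193.48.1 to 118.193.63.254


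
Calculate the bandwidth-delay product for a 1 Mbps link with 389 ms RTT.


BDP = bandwidth * RTT
= 1 Mbps * 389 ms
= 1 * 1e6 * 389 / 1000 bits
= 389000 bits
= 48625 bytes
= 47.4854 KB
BDP = 389000 bits (48625 bytes)


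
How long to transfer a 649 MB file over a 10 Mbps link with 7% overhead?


Effective throughput = 10 * (1 - 7/100) = 9.3 Mbps
File size in Mb = 649 * 8 = 5192 Mb
Time = 5192 / 9.3
Time = 558.2796 seconds


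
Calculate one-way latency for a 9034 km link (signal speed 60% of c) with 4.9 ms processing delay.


Speed = 0.6 * 3e5 km/s = 180000 km/s
Propagation delay = 9034 / 180000 = 0.0502 s = 50.1889 ms
Processing delay = 4.9 ms
Total one-way latency = 55.0889 ms


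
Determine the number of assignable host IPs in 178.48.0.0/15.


Host bits = 32 - 15 = 17
Total addresses = 2^17 = 131072
Usable = total - 2 (network and broadcast)
Usable hosts: 131070


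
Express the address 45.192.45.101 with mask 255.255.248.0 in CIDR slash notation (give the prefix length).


Binary: 11111111.11111111.11111000.00000000
Count leading 1s
Prefix: /21


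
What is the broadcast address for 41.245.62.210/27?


Network: 41.245.62.192/27
Host bits = 5
Set all host bits to 1:
Broadcast: 41.245.62.223


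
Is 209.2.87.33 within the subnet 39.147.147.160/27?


Subnet network: 39.147.147.160
Test IP AND mask: 209.2.87.32
No, 209.2.87.33 is not in 39.147.147.160/27


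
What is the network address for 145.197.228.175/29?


IP:   10010001.11000101.11100100.10101111
Mask: 11111111.11111111.11111111.11111000
AND operation:
Net:  10010001.11000101.11100100.10101000
Network: 145.197.228.168/29


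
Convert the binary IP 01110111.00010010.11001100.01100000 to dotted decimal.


01110111 = 119
00010010 = 18
11001100 = 204
01100000 = 96
IP: 119.18.204.96


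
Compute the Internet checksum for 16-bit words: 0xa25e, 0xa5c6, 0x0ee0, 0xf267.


Sum all words (with carry folding):
+ 0xa25e = 0xa25e
+ 0xa5c6 = 0x4825
+ 0x0ee0 = 0x5705
+ 0xf267 = 0x496d
One's complement: ~0x496d
Checksum = 0xb692


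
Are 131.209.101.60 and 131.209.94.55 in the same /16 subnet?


Mask: 255.255.0.0
131.209.101.60 AND mask = 131.209.0.0
131.209.94.55 AND mask = 131.209.0.0
Yes, same subnet (131.209.0.0)


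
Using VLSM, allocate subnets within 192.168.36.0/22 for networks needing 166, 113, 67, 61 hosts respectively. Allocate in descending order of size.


166 hosts -> /24 (254 usable): 192.168.36.0/24
113 hosts -> /25 (126 usable): 192.168.37.0/25
67 hosts -> /25 (126 usable): 192.168.37.128/25
61 hosts -> /26 (62 usable): 192.168.38.0/26
Allocation: 192.168.36.0/24 (166 hosts, 254 usable); 192.168.37.0/25 (113 hosts, 126 usable); 192.168.37.128/25 (67 hosts, 126 usable); 192.168.38.0/26 (61 hosts, 62 usable)


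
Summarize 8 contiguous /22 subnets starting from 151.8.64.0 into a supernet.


Original prefix: /22
Number of subnets: 8 = 2^3
New prefix = 22 - 3 = 19
Supernet: 151.8.64.0/19


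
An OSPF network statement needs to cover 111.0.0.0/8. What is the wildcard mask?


Subnet mask: 255.0.0.0
Wildcard = 255.255.255.255 - subnet mask
255 - 255 = 0
255 - 0 = 255
255 - 0 = 255
255 - 0 = 255
Wildcard: 0.255.255.255


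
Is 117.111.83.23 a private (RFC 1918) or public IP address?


RFC 1918 private ranges:
  10.0.0.0/8 (10.0.0.0 - 10.255.255.255)
  172.16.0.0/12 (172.16.0.0 - 172.31.255.255)
  192.168.0.0/16 (192.168.0.0 - 192.168.255.255)
Public (not in any RFC 1918 range)


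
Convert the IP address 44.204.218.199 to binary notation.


44 = 00101100
204 = 11001100
218 = 11011010
199 = 11000111
Binary: 00101100.11001100.11011010.11000111


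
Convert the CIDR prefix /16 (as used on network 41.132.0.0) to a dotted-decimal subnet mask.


/16 means 16 network bits, 16 host bits
Binary: 11111111111111110000000000000000
Mask: 255.255.0.0


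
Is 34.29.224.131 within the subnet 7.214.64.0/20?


Subnet network: 7.214.64.0
Test IP AND mask: 34.29.224.0
No, 34.29.224.131 is not in 7.214.64.0/20


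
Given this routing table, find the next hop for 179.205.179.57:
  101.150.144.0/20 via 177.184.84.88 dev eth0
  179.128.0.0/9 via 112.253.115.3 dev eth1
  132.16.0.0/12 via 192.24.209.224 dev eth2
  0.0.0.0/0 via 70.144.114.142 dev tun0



Longest prefix match for 179.205.179.57:
  /20 101.150.144.0: no
  /9 179.128.0.0: MATCH
  /12 132.16.0.0: no
  /0 0.0.0.0: MATCH
Selected: next-hop 112.253.115.3 via eth1 (matched /9)


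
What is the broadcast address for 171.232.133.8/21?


Network: 171.232.128.0/21
Host bits = 11
Set all host bits to 1:
Broadcast: 171.232.135.255


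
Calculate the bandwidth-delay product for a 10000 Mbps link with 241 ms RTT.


BDP = bandwidth * RTT
= 10000 Mbps * 241 ms
= 10000 * 1e6 * 241 / 1000 bits
= 2410000000 bits
= 301250000 bytes
= 294189.4531 KB
BDP = 2410000000 bits (301250000 bytes)


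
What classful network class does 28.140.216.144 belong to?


First octet: 28
Binary: 00011100
0xxxxxxx -> Class A (1-126)
Class A, default mask 255.0.0.0 (/8)


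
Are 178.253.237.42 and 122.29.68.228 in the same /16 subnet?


Mask: 255.255.0.0
178.253.237.42 AND mask = 178.253.0.0
122.29.68.228 AND mask = 122.29.0.0
No, different subnets (178.253.0.0 vs 122.29.0.0)


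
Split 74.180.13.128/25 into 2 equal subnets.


New prefix = 25 + 1 = 26
Each subnet has 64 addresses
  74.180.13.128/26
  74.180.13.192/26
Subnets: 74.180.13.128/26, 74.180.13.192/26


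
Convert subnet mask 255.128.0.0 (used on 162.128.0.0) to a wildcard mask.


Subnet mask: 255.128.0.0
Wildcard = 255.255.255.255 - subnet mask
255 - 255 = 0
255 - 128 = 127
255 - 0 = 255
255 - 0 = 255
Wildcard: 0.127.255.255


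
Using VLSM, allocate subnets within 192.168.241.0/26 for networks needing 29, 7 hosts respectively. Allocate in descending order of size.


29 hosts -> /27 (30 usable): 192.168.241.0/27
7 hosts -> /28 (14 usable): 192.168.241.32/28
Allocation: 192.168.241.0/27 (29 hosts, 30 usable); 192.168.241.32/28 (7 hosts, 14 usable)


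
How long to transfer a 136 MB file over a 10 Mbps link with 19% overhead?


Effective throughput = 10 * (1 - 19/100) = 8.1 Mbps
File size in Mb = 136 * 8 = 1088 Mb
Time = 1088 / 8.1
Time = 134.321 seconds


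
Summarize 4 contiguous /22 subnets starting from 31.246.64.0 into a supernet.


Original prefix: /22
Number of subnets: 4 = 2^2
New prefix = 22 - 2 = 20
Supernet: 31.246.64.0/20


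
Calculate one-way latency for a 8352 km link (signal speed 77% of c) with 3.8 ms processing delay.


Speed = 0.77 * 3e5 km/s = 231000 km/s
Propagation delay = 8352 / 231000 = 0.0362 s = 36.1558 ms
Processing delay = 3.8 ms
Total one-way latency = 39.9558 ms


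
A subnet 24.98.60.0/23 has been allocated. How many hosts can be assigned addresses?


Host bits = 32 - 23 = 9
Total addresses = 2^9 = 512
Usable = total - 2 (network and broadcast)
Usable hosts: 510


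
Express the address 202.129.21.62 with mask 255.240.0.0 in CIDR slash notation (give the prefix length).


Binary: 11111111.11110000.00000000.00000000
Count leading 1s
Prefix: /12


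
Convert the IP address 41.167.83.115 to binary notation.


41 = 00101001
167 = 10100111
83 = 01010011
115 = 01110011
Binary: 00101001.10100111.01010011.01110011


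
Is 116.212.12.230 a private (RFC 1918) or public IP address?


RFC 1918 private ranges:
  10.0.0.0/8 (10.0.0.0 - 10.255.255.255)
  172.16.0.0/12 (172.16.0.0 - 172.31.255.255)
  192.168.0.0/16 (192.168.0.0 - 192.168.255.255)
Public (not in any RFC 1918 range)


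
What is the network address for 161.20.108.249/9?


IP:   10100001.00010100.01101100.11111001
Mask: 11111111.10000000.00000000.00000000
AND operation:
Net:  10100001.00000000.00000000.00000000
Network: 161.0.0.0/9


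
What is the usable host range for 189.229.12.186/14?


Network: 189.228.0.0
Broadcast: 189.231.255.255
First usable = network + 1
Last usable = broadcast - 1
Range: 189.228.0.1 to 189.231.255.254


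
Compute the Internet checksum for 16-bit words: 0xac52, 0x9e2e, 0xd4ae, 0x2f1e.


Sum all words (with carry folding):
+ 0xac52 = 0xac52
+ 0x9e2e = 0x4a81
+ 0xd4ae = 0x1f30
+ 0x2f1e = 0x4e4e
One's complement: ~0x4e4e
Checksum = 0xb1b1


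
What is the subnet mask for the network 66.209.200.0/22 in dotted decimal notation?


/22 means 22 network bits, 10 host bits
Binary: 11111111111111111111110000000000
Mask: 255.255.252.0


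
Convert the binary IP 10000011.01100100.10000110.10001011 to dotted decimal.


10000011 = 131
01100100 = 100
10000110 = 134
10001011 = 139
IP: 131.100.134.139


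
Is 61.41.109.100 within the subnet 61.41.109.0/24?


Subnet network: 61.41.109.0
Test IP AND mask: 61.41.109.0
Yes, 61.41.109.100 is in 61.41.109.0/24


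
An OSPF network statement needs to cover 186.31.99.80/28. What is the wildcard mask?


Subnet mask: 255.255.255.240
Wildcard = 255.255.255.255 - subnet mask
255 - 255 = 0
255 - 255 = 0
255 - 255 = 0
255 - 240 = 15
Wildcard: 0.0.0.15


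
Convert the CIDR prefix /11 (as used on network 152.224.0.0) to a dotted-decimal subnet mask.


/11 means 11 network bits, 21 host bits
Binary: 11111111111000000000000000000000
Mask: 255.224.0.0


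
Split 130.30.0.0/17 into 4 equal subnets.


New prefix = 17 + 2 = 19
Each subnet has 8192 addresses
  130.30.0.0/19
  130.30.32.0/19
  130.30.64.0/19
  130.30.96.0/19
Subnets: 130.30.0.0/19, 130.30.32.0/19, 130.30.64.0/19, 130.30.96.0/19


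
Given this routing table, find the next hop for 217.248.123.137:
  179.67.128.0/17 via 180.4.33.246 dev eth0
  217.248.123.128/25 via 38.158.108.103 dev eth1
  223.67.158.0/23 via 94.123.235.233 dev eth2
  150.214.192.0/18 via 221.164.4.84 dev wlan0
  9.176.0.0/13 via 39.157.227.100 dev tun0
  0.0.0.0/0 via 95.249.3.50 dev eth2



Longest prefix match for 217.248.123.137:
  /17 179.67.128.0: no
  /25 217.248.123.128: MATCH
  /23 223.67.158.0: no
  /18 150.214.192.0: no
  /13 9.176.0.0: no
  /0 0.0.0.0: MATCH
Selected: next-hop 38.158.108.103 via eth1 (matched /25)


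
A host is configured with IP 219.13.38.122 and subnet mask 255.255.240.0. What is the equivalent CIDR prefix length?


Binary: 11111111.11111111.11110000.00000000
Count leading 1s
Prefix: /20


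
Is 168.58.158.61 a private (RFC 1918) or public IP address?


RFC 1918 private ranges:
  10.0.0.0/8 (10.0.0.0 - 10.255.255.255)
  172.16.0.0/12 (172.16.0.0 - 172.31.255.255)
  192.168.0.0/16 (192.168.0.0 - 192.168.255.255)
Public (not in any RFC 1918 range)


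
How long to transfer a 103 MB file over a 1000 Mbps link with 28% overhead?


Effective throughput = 1000 * (1 - 28/100) = 720 Mbps
File size in Mb = 103 * 8 = 824 Mb
Time = 824 / 720
Time = 1.1444 seconds


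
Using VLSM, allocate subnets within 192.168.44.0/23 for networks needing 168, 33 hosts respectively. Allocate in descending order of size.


168 hosts -> /24 (254 usable): 192.168.44.0/24
33 hosts -> /26 (62 usable): 192.168.45.0/26
Allocation: 192.168.44.0/24 (168 hosts, 254 usable); 192.168.45.0/26 (33 hosts, 62 usable)


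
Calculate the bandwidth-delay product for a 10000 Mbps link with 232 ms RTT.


BDP = bandwidth * RTT
= 10000 Mbps * 232 ms
= 10000 * 1e6 * 232 / 1000 bits
= 2320000000 bits
= 290000000 bytes
= 283203.125 KB
BDP = 2320000000 bits (290000000 bytes)


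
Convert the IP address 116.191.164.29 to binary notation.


116 = 01110100
191 = 10111111
164 = 10100100
29 = 00011101
Binary: 01110100.10111111.10100100.00011101


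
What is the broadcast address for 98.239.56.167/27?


Network: 98.239.56.160/27
Host bits = 5
Set all host bits to 1:
Broadcast: 98.239.56.191


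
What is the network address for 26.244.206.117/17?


IP:   00011010.11110100.11001110.01110101
Mask: 11111111.11111111.10000000.00000000
AND operation:
Net:  00011010.11110100.10000000.00000000
Network: 26.244.128.0/17


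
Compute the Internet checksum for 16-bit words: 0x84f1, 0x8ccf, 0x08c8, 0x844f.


Sum all words (with carry folding):
+ 0x84f1 = 0x84f1
+ 0x8ccf = 0x11c1
+ 0x08c8 = 0x1a89
+ 0x844f = 0x9ed8
One's complement: ~0x9ed8
Checksum = 0x6127


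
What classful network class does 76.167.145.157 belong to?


First octet: 76
Binary: 01001100
0xxxxxxx -> Class A (1-126)
Class A, default mask 255.0.0.0 (/8)


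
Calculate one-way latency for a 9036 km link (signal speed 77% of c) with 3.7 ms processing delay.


Speed = 0.77 * 3e5 km/s = 231000 km/s
Propagation delay = 9036 / 231000 = 0.0391 s = 39.1169 ms
Processing delay = 3.7 ms
Total one-way latency = 42.8169 ms


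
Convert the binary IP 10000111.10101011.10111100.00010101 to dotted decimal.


10000111 = 135
10101011 = 171
10111100 = 188
00010101 = 21
IP: 135.171.188.21


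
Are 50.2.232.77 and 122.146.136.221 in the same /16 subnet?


Mask: 255.255.0.0
50.2.232.77 AND mask = 50.2.0.0
122.146.136.221 AND mask = 122.146.0.0
No, different subnets (50.2.0.0 vs 122.146.0.0)


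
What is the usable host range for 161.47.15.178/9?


Network: 161.0.0.0
Broadcast: 161.127.255.255
First usable = network + 1
Last usable = broadcast - 1
Range: 161.0.0.1 to 161.127.255.254


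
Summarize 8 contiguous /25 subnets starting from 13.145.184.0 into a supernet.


Original prefix: /25
Number of subnets: 8 = 2^3
New prefix = 25 - 3 = 22
Supernet: 13.145.184.0/22


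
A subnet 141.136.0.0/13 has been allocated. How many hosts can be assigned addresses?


Host bits = 32 - 13 = 19
Total addresses = 2^19 = 524288
Usable = total - 2 (network and broadcast)
Usable hosts: 524286


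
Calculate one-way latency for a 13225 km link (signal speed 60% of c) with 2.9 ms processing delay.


Speed = 0.6 * 3e5 km/s = 180000 km/s
Propagation delay = 13225 / 180000 = 0.0735 s = 73.4722 ms
Processing delay = 2.9 ms
Total one-way latency = 76.3722 ms


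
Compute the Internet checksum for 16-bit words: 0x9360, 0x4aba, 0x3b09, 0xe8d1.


Sum all words (with carry folding):
+ 0x9360 = 0x9360
+ 0x4aba = 0xde1a
+ 0x3b09 = 0x1924
+ 0xe8d1 = 0x01f6
One's complement: ~0x01f6
Checksum = 0xfe09


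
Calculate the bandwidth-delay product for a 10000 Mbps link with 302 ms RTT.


BDP = bandwidth * RTT
= 10000 Mbps * 302 ms
= 10000 * 1e6 * 302 / 1000 bits
= 3020000000 bits
= 377500000 bytes
= 368652.3438 KB
BDP = 3020000000 bits (377500000 bytes)


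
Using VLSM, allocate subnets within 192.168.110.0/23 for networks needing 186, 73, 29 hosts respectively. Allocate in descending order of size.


186 hosts -> /24 (254 usable): 192.168.110.0/24
73 hosts -> /25 (126 usable): 192.168.111.0/25
29 hosts -> /27 (30 usable): 192.168.111.128/27
Allocation: 192.168.110.0/24 (186 hosts, 254 usable); 192.168.111.0/25 (73 hosts, 126 usable); 192.168.111.128/27 (29 hosts, 30 usable)


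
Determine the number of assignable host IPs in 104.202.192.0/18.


Host bits = 32 - 18 = 14
Total addresses = 2^14 = 16384
Usable = total - 2 (network and broadcast)
Usable hosts: 16382


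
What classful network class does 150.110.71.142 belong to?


First octet: 150
Binary: 10010110
10xxxxxx -> Class B (128-191)
Class B, default mask 255.255.0.0 (/16)


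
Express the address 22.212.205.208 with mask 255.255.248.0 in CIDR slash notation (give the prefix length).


Binary: 11111111.11111111.11111000.00000000
Count leading 1s
Prefix: /21


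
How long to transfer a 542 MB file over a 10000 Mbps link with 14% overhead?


Effective throughput = 10000 * (1 - 14/100) = 8600 Mbps
File size in Mb = 542 * 8 = 4336 Mb
Time = 4336 / 8600
Time = 0.5042 seconds


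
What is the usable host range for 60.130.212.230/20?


Network: 60.130.208.0
Broadcast: 60.130.223.255
First usable = network + 1
Last usable = broadcast - 1
Range: 60.130.208.1 to 60.130.223.254


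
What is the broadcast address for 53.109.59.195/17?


Network: 53.109.0.0/17
Host bits = 15
Set all host bits to 1:
Broadcast: 53.109.127.255


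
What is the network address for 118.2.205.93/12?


IP:   01110110.00000010.11001101.01011101
Mask: 11111111.11110000.00000000.00000000
AND operation:
Net:  01110110.00000000.00000000.00000000
Network: 118.0.0.0/12


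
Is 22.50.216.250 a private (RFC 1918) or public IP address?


RFC 1918 private ranges:
  10.0.0.0/8 (10.0.0.0 - 10.255.255.255)
  172.16.0.0/12 (172.16.0.0 - 172.31.255.255)
  192.168.0.0/16 (192.168.0.0 - 192.168.255.255)
Public (not in any RFC 1918 range)


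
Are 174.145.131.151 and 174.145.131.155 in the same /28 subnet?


Mask: 255.255.255.240
174.145.131.151 AND mask = 174.145.131.144
174.145.131.155 AND mask = 174.145.131.144
Yes, same subnet (174.145.131.144)


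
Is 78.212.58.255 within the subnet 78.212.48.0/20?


Subnet network: 78.212.48.0
Test IP AND mask: 78.212.48.0
Yes, 78.212.58.255 is in 78.212.48.0/20


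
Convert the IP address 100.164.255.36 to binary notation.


100 = 01100100
164 = 10100100
255 = 11111111
36 = 00100100
Binary: 01100100.10100100.11111111.00100100


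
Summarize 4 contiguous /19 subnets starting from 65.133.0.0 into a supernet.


Original prefix: /19
Number of subnets: 4 = 2^2
New prefix = 19 - 2 = 17
Supernet: 65.133.0.0/17


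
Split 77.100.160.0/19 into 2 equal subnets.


New prefix = 19 + 1 = 20
Each subnet has 4096 addresses
  77.100.160.0/20
  77.100.176.0/20
Subnets: 77.100.160.0/20, 77.100.176.0/20


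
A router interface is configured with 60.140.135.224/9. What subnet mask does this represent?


/9 means 9 network bits, 23 host bits
Binary: 11111111100000000000000000000000
Mask: 255.128.0.0


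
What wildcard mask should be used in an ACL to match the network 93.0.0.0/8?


Subnet mask: 255.0.0.0
Wildcard = 255.255.255.255 - subnet mask
255 - 255 = 0
255 - 0 = 255
255 - 0 = 255
255 - 0 = 255
Wildcard: 0.255.255.255


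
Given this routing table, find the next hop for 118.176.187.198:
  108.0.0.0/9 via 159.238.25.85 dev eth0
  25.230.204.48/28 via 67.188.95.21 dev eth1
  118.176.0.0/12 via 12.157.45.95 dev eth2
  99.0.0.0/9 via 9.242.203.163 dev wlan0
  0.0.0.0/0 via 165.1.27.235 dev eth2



Longest prefix match for 118.176.187.198:
  /9 108.0.0.0: no
  /28 25.230.204.48: no
  /12 118.176.0.0: MATCH
  /9 99.0.0.0: no
  /0 0.0.0.0: MATCH
Selected: next-hop 12.157.45.95 via eth2 (matched /12)


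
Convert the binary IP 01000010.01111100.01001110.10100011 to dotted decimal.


01000010 = 66
01111100 = 124
01001110 = 78
10100011 = 163
IP: 66.124.78.163


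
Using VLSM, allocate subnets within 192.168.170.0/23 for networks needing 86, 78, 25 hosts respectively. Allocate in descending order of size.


86 hosts -> /25 (126 usable): 192.168.170.0/25
78 hosts -> /25 (126 usable): 192.168.170.128/25
25 hosts -> /27 (30 usable): 192.168.171.0/27
Allocation: 192.168.170.0/25 (86 hosts, 126 usable); 192.168.170.128/25 (78 hosts, 126 usable); 192.168.171.0/27 (25 hosts, 30 usable)


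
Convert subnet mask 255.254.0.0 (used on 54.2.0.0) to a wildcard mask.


Subnet mask: 255.254.0.0
Wildcard = 255.255.255.255 - subnet mask
255 - 255 = 0
255 - 254 = 1
255 - 0 = 255
255 - 0 = 255
Wildcard: 0.1.255.255


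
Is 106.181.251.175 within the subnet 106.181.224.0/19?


Subnet network: 106.181.224.0
Test IP AND mask: 106.181.224.0
Yes, 106.181.251.175 is in 106.181.224.0/19


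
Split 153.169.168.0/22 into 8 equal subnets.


New prefix = 22 + 3 = 25
Each subnet has 128 addresses
  153.169.168.0/25
  153.169.168.128/25
  153.169.169.0/25
  153.169.169.128/25
  153.169.170.0/25
  153.169.170.128/25
  153.169.171.0/25
  153.169.171.128/25
Subnets: 153.169.168.0/25, 153.169.168.128/25, 153.169.169.0/25, 153.169.169.128/25, 153.169.170.0/25, 153.169.170.128/25, 153.169.171.0/25, 153.169.171.128/25


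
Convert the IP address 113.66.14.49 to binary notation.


113 = 01110001
66 = 01000010
14 = 00001110
49 = 00110001
Binary: 01110001.01000010.00001110.00110001


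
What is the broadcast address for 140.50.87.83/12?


Network: 140.48.0.0/12
Host bits = 20
Set all host bits to 1:
Broadcast: 140.63.255.255


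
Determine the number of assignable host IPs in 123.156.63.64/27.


Host bits = 32 - 27 = 5
Total addresses = 2^5 = 32
Usable = total - 2 (network and broadcast)
Usable hosts: 30


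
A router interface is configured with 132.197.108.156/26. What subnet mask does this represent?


/26 means 26 network bits, 6 host bits
Binary: 11111111111111111111111111000000
Mask: 255.255.255.192


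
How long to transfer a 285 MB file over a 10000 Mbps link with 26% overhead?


Effective throughput = 10000 * (1 - 26/100) = 7400 Mbps
File size in Mb = 285 * 8 = 2280 Mb
Time = 2280 / 7400
Time = 0.3081 seconds


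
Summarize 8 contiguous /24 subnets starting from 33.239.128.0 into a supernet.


Original prefix: /24
Number of subnets: 8 = 2^3
New prefix = 24 - 3 = 21
Supernet: 33.239.128.0/21


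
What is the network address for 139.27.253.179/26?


IP:   10001011.00011011.11111101.10110011
Mask: 11111111.11111111.11111111.11000000
AND operation:
Net:  10001011.00011011.11111101.10000000
Network: 139.27.253.128/26


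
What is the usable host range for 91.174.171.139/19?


Network: 91.174.160.0
Broadcast: 91.174.191.255
First usable = network + 1
Last usable = broadcast - 1
Range: 91.174.160.1 to 91.174.191.254


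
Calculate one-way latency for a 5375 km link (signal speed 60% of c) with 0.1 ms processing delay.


Speed = 0.6 * 3e5 km/s = 180000 km/s
Propagation delay = 5375 / 180000 = 0.0299 s = 29.8611 ms
Processing delay = 0.1 ms
Total one-way latency = 29.9611 ms


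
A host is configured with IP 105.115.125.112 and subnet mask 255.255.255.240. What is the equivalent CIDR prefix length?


Binary: 11111111.11111111.11111111.11110000
Count leading 1s
Prefix: /28


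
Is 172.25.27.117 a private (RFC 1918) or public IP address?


RFC 1918 private ranges:
  10.0.0.0/8 (10.0.0.0 - 10.255.255.255)
  172.16.0.0/12 (172.16.0.0 - 172.31.255.255)
  192.168.0.0/16 (192.168.0.0 - 192.168.255.255)
Private (in 172.16.0.0/12)


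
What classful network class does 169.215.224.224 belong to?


First octet: 169
Binary: 10101001
10xxxxxx -> Class B (128-191)
Class B, default mask 255.255.0.0 (/16)


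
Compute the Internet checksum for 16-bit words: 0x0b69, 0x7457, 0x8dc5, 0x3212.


Sum all words (with carry folding):
+ 0x0b69 = 0x0b69
+ 0x7457 = 0x7fc0
+ 0x8dc5 = 0x0d86
+ 0x3212 = 0x3f98
One's complement: ~0x3f98
Checksum = 0xc067


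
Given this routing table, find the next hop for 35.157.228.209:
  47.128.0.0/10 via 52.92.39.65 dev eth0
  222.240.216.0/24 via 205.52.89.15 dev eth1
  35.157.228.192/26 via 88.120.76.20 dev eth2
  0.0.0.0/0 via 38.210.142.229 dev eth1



Longest prefix match for 35.157.228.209:
  /10 47.128.0.0: no
  /24 222.240.216.0: no
  /26 35.157.228.192: MATCH
  /0 0.0.0.0: MATCH
Selected: next-hop 88.120.76.20 via eth2 (matched /26)


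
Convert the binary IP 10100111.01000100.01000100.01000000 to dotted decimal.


10100111 = 167
01000100 = 68
01000100 = 68
01000000 = 64
IP: 167.68.68.64


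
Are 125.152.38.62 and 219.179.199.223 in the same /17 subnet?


Mask: 255.255.128.0
125.152.38.62 AND mask = 125.152.0.0
219.179.199.223 AND mask = 219.179.128.0
No, different subnets (125.152.0.0 vs 219.179.128.0)


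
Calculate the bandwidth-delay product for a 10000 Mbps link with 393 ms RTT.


BDP = bandwidth * RTT
= 10000 Mbps * 393 ms
= 10000 * 1e6 * 393 / 1000 bits
= 3930000000 bits
= 491250000 bytes
= 479736.3281 KB
BDP = 3930000000 bits (491250000 bytes)


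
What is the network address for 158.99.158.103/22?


IP:   10011110.01100011.10011110.01100111
Mask: 11111111.11111111.11111100.00000000
AND operation:
Net:  10011110.01100011.10011100.00000000
Network: 158.99.156.0/22


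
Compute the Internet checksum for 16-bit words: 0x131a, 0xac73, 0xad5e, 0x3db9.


Sum all words (with carry folding):
+ 0x131a = 0x131a
+ 0xac73 = 0xbf8d
+ 0xad5e = 0x6cec
+ 0x3db9 = 0xaaa5
One's complement: ~0xaaa5
Checksum = 0x555a


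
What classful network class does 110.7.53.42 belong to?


First octet: 110
Binary: 01101110
0xxxxxxx -> Class A (1-126)
Class A, default mask 255.0.0.0 (/8)


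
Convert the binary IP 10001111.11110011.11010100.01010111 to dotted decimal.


10001111 = 143
11110011 = 243
11010100 = 212
01010111 = 87
IP: 143.243.212.87


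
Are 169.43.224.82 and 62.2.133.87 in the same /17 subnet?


Mask: 255.255.128.0
169.43.224.82 AND mask = 169.43.128.0
62.2.133.87 AND mask = 62.2.128.0
No, different subnets (169.43.128.0 vs 62.2.128.0)


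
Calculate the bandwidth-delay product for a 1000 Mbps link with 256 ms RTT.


BDP = bandwidth * RTT
= 1000 Mbps * 256 ms
= 1000 * 1e6 * 256 / 1000 bits
= 256000000 bits
= 32000000 bytes
= 31250 KB
BDP = 256000000 bits (32000000 bytes)


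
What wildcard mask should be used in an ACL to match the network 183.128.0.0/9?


Subnet mask: 255.128.0.0
Wildcard = 255.255.255.255 - subnet mask
255 - 255 = 0
255 - 128 = 127
255 - 0 = 255
255 - 0 = 255
Wildcard: 0.127.255.255


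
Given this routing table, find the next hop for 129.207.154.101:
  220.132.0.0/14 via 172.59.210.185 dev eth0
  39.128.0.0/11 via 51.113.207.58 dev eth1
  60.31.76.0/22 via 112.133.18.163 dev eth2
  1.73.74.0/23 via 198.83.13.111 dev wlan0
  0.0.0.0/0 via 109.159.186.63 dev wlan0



Longest prefix match for 129.207.154.101:
  /14 220.132.0.0: no
  /11 39.128.0.0: no
  /22 60.31.76.0: no
  /23 1.73.74.0: no
  /0 0.0.0.0: MATCH
Selected: next-hop 109.159.186.63 via wlan0 (matched /0)


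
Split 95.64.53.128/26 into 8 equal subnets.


New prefix = 26 + 3 = 29
Each subnet has 8 addresses
  95.64.53.128/29
  95.64.53.136/29
  95.64.53.144/29
  95.64.53.152/29
  95.64.53.160/29
  95.64.53.168/29
  95.64.53.176/29
  95.64.53.184/29
Subnets: 95.64.53.128/29, 95.64.53.136/29, 95.64.53.144/29, 95.64.53.152/29, 95.64.53.160/29, 95.64.53.168/29, 95.64.53.176/29, 95.64.53.184/29


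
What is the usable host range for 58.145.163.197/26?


Network: 58.145.163.192
Broadcast: 58.145.163.255
First usable = network + 1
Last usable = broadcast - 1
Range: 58.145.163.193 to 58.145.163.254


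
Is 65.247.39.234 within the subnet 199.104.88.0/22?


Subnet network: 199.104.88.0
Test IP AND mask: 65.247.36.0
No, 65.247.39.234 is not in 199.104.88.0/22


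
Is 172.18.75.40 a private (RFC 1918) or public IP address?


RFC 1918 private ranges:
  10.0.0.0/8 (10.0.0.0 - 10.255.255.255)
  172.16.0.0/12 (172.16.0.0 - 172.31.255.255)
  192.168.0.0/16 (192.168.0.0 - 192.168.255.255)
Private (in 172.16.0.0/12)


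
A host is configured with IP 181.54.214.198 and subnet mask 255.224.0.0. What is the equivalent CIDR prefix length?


Binary: 11111111.11100000.00000000.00000000
Count leading 1s
Prefix: /11


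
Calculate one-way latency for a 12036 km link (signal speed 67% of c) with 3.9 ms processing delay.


Speed = 0.67 * 3e5 km/s = 201000 km/s
Propagation delay = 12036 / 201000 = 0.0599 s = 59.8806 ms
Processing delay = 3.9 ms
Total one-way latency = 63.7806 ms


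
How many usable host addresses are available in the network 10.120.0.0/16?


Host bits = 32 - 16 = 16
Total addresses = 2^16 = 65536
Usable = total - 2 (network and broadcast)
Usable hosts: 65534


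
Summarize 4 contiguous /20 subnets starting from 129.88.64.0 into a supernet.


Original prefix: /20
Number of subnets: 4 = 2^2
New prefix = 20 - 2 = 18
Supernet: 129.88.64.0/18


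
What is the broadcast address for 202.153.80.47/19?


Network: 202.153.64.0/19
Host bits = 13
Set all host bits to 1:
Broadcast: 202.153.95.255


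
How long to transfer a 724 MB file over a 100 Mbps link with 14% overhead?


Effective throughput = 100 * (1 - 14/100) = 86 Mbps
File size in Mb = 724 * 8 = 5792 Mb
Time = 5792 / 86
Time = 67.3488 seconds


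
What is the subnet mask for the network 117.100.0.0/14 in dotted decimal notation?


/14 means 14 network bits, 18 host bits
Binary: 11111111111111000000000000000000
Mask: 255.252.0.0


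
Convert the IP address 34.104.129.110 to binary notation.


34 = 00100010
104 = 01101000
129 = 10000001
110 = 01101110
Binary: 00100010.01101000.10000001.01101110


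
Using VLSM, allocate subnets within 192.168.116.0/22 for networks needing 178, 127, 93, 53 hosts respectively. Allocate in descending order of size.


178 hosts -> /24 (254 usable): 192.168.116.0/24
127 hosts -> /24 (254 usable): 192.168.117.0/24
93 hosts -> /25 (126 usable): 192.168.118.0/25
53 hosts -> /26 (62 usable): 192.168.118.128/26
Allocation: 192.168.116.0/24 (178 hosts, 254 usable); 192.168.117.0/24 (127 hosts, 254 usable); 192.168.118.0/25 (93 hosts, 126 usable); 192.168.118.128/26 (53 hosts, 62 usable)


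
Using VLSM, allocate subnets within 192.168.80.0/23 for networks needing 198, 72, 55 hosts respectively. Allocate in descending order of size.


198 hosts -> /24 (254 usable): 192.168.80.0/24
72 hosts -> /25 (126 usable): 192.168.81.0/25
55 hosts -> /26 (62 usable): 192.168.81.128/26
Allocation: 192.168.80.0/24 (198 hosts, 254 usable); 192.168.81.0/25 (72 hosts, 126 usable); 192.168.81.128/26 (55 hosts, 62 usable)


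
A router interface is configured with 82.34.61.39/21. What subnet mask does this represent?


/21 means 21 network bits, 11 host bits
Binary: 11111111111111111111100000000000
Mask: 255.255.248.0


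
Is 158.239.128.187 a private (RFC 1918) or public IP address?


RFC 1918 private ranges:
  10.0.0.0/8 (10.0.0.0 - 10.255.255.255)
  172.16.0.0/12 (172.16.0.0 - 172.31.255.255)
  192.168.0.0/16 (192.168.0.0 - 192.168.255.255)
Public (not in any RFC 1918 range)


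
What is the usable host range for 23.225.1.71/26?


Network: 23.225.1.64
Broadcast: 23.225.1.127
First usable = network + 1
Last usable = broadcast - 1
Range: 23.225.1.65 to 23.225.1.126


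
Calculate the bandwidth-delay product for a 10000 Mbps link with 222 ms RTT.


BDP = bandwidth * RTT
= 10000 Mbps * 222 ms
= 10000 * 1e6 * 222 / 1000 bits
= 2220000000 bits
= 277500000 bytes
= 270996.0938 KB
BDP = 2220000000 bits (277500000 bytes)


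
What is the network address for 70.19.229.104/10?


IP:   01000110.00010011.11100101.01101000
Mask: 11111111.11000000.00000000.00000000
AND operation:
Net:  01000110.00000000.00000000.00000000
Network: 70.0.0.0/10


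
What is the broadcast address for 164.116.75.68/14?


Network: 164.116.0.0/14
Host bits = 18
Set all host bits to 1:
Broadcast: 164.119.255.255


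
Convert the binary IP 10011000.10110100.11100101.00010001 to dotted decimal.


10011000 = 152
10110100 = 180
11100101 = 229
00010001 = 17
IP: 152.180.229.17


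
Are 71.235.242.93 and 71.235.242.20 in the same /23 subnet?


Mask: 255.255.254.0
71.235.242.93 AND mask = 71.235.242.0
71.235.242.20 AND mask = 71.235.242.0
Yes, same subnet (71.235.242.0)


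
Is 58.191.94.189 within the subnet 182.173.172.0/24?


Subnet network: 182.173.172.0
Test IP AND mask: 58.191.94.0
No, 58.191.94.189 is not in 182.173.172.0/24


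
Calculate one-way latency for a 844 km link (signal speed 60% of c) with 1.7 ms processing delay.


Speed = 0.6 * 3e5 km/s = 180000 km/s
Propagation delay = 844 / 180000 = 0.0047 s = 4.6889 ms
Processing delay = 1.7 ms
Total one-way latency = 6.3889 ms


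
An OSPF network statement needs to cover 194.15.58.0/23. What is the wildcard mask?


Subnet mask: 255.255.254.0
Wildcard = 255.255.255.255 - subnet mask
255 - 255 = 0
255 - 255 = 0
255 - 254 = 1
255 - 0 = 255
Wildcard: 0.0.1.255


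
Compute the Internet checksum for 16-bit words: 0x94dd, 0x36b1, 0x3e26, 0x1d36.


Sum all words (with carry folding):
+ 0x94dd = 0x94dd
+ 0x36b1 = 0xcb8e
+ 0x3e26 = 0x09b5
+ 0x1d36 = 0x26eb
One's complement: ~0x26eb
Checksum = 0xd914


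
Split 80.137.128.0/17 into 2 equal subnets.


New prefix = 17 + 1 = 18
Each subnet has 16384 addresses
  80.137.128.0/18
  80.137.192.0/18
Subnets: 80.137.128.0/18, 80.137.192.0/18


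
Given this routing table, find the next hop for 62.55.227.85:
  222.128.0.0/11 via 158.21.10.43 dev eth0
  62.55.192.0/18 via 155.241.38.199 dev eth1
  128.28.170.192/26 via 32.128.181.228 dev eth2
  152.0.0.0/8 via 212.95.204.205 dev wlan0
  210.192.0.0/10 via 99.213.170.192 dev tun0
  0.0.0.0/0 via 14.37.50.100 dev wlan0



Longest prefix match for 62.55.227.85:
  /11 222.128.0.0: no
  /18 62.55.192.0: MATCH
  /26 128.28.170.192: no
  /8 152.0.0.0: no
  /10 210.192.0.0: no
  /0 0.0.0.0: MATCH
Selected: next-hop 155.241.38.199 via eth1 (matched /18)


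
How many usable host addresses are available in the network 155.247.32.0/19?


Host bits = 32 - 19 = 13
Total addresses = 2^13 = 8192
Usable = total - 2 (network and broadcast)
Usable hosts: 8190


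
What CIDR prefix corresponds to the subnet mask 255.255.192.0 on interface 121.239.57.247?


Binary: 11111111.11111111.11000000.00000000
Count leading 1s
Prefix: /18


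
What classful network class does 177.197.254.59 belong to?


First octet: 177
Binary: 10110001
10xxxxxx -> Class B (128-191)
Class B, default mask 255.255.0.0 (/16)


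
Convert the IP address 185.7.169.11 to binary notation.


185 = 10111001
7 = 00000111
169 = 10101001
11 = 00001011
Binary: 10111001.00000111.10101001.00001011


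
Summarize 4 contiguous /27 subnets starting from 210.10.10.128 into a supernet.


Original prefix: /27
Number of subnets: 4 = 2^2
New prefix = 27 - 2 = 25
Supernet: 210.10.10.128/25


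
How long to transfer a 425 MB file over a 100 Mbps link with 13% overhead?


Effective throughput = 100 * (1 - 13/100) = 87 Mbps
File size in Mb = 425 * 8 = 3400 Mb
Time = 3400 / 87
Time = 39.0805 seconds


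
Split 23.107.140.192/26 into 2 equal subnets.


New prefix = 26 + 1 = 27
Each subnet has 32 addresses
  23.107.140.192/27
  23.107.140.224/27
Subnets: 23.107.140.192/27, 23.107.140.224/27
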